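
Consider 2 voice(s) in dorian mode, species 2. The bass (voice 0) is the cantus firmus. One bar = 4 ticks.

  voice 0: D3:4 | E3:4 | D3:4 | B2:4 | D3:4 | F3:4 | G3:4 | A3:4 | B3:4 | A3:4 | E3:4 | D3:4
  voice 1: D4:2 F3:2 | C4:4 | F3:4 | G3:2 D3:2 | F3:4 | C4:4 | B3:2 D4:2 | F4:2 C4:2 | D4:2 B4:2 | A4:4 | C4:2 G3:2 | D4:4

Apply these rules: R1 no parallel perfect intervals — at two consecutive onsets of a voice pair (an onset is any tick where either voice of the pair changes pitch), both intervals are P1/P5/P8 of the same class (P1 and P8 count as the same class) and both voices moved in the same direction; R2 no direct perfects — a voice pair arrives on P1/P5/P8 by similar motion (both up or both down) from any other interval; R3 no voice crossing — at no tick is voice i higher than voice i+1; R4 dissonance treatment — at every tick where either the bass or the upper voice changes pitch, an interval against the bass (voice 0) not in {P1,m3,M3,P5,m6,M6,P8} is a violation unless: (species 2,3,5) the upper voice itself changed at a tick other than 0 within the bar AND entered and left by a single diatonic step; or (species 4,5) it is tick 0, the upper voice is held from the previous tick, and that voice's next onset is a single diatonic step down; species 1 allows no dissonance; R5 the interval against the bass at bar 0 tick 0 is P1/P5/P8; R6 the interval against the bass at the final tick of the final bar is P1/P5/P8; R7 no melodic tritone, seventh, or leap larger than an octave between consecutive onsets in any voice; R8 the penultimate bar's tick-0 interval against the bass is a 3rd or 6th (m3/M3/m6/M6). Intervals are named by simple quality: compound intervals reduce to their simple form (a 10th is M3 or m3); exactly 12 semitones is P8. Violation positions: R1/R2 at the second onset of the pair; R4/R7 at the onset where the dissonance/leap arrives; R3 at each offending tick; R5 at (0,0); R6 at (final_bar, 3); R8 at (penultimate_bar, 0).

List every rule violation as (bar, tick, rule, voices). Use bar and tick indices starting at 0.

bar 0: v0=D3 v1=D4 downbeat P8
bar 1: v0=E3 v1=C4 downbeat m6
bar 2: v0=D3 v1=F3 downbeat m3
bar 3: v0=B2 v1=G3 downbeat m6
bar 4: v0=D3 v1=F3 downbeat m3
bar 5: v0=F3 v1=C4 downbeat P5
bar 6: v0=G3 v1=B3 downbeat M3
bar 7: v0=A3 v1=F4 downbeat m6
bar 8: v0=B3 v1=D4 downbeat m3
bar 9: v0=A3 v1=A4 downbeat P8
bar 10: v0=E3 v1=C4 downbeat m6
bar 11: v0=D3 v1=D4 downbeat P8
  -> R2 @ bar 5 tick 0 v(0, 1): D3/F3 m3 -> F3/C4 P5 similar
  -> R1 @ bar 9 tick 0 v(0, 1): B3/B4 P8 -> A3/A4 P8 similar

(5, 0, R2, (0, 1))
(9, 0, R1, (0, 1))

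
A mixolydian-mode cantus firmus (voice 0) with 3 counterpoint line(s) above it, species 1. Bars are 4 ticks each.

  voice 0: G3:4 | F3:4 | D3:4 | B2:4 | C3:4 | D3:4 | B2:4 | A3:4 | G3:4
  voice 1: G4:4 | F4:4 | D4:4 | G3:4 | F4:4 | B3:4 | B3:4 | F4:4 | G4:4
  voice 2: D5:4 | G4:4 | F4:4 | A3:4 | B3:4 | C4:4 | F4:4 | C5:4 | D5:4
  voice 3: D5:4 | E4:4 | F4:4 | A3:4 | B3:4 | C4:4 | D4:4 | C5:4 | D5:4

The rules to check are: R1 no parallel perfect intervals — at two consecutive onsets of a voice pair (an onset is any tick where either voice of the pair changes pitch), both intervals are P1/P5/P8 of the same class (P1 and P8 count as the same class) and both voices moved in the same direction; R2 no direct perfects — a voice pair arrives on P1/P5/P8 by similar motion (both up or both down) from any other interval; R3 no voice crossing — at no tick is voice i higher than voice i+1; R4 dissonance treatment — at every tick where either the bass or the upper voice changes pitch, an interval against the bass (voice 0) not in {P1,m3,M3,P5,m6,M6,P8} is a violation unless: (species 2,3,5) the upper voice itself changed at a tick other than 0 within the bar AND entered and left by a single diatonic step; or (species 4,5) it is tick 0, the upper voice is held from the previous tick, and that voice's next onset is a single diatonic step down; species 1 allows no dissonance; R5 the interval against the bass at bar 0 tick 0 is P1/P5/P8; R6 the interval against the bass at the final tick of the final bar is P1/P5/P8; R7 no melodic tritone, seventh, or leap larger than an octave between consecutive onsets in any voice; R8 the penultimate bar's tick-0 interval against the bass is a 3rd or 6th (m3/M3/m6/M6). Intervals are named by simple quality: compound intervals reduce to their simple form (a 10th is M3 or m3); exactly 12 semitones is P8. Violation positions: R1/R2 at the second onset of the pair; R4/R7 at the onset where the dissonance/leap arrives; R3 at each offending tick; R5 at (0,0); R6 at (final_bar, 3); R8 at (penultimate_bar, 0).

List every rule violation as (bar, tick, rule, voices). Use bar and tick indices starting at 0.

bar 0: v0=G3 v1=G4 v2=D5 v3=D5 downbeat P5
bar 1: v0=F3 v1=F4 v2=G4 v3=E4 downbeat M7
bar 2: v0=D3 v1=D4 v2=F4 v3=F4 downbeat m3
bar 3: v0=B2 v1=G3 v2=A3 v3=A3 downbeat m7
bar 4: v0=C3 v1=F4 v2=B3 v3=B3 downbeat M7
bar 5: v0=D3 v1=B3 v2=C4 v3=C4 downbeat m7
bar 6: v0=B2 v1=B3 v2=F4 v3=D4 downbeat m3
bar 7: v0=A3 v1=F4 v2=C5 v3=C5 downbeat m3
bar 8: v0=G3 v1=G4 v2=D5 v3=D5 downbeat P5
  -> R1 @ bar 1 tick 0 v(0, 1): G3/G4 P8 -> F3/F4 P8 similar
  -> R3 @ bar 1 tick 0 v(2, 3): G4 above E4
  -> R4 @ bar 1 tick 0 v(0, 2): F3/G4 M2 untreated
  -> R4 @ bar 1 tick 0 v(0, 3): F3/E4 M7 untreated
  -> R7 @ bar 1 tick 0 v(3,): D5->E4 leap 10st
  -> R3 @ bar 1 tick 1 v(2, 3): G4 above E4
  -> R3 @ bar 1 tick 2 v(2, 3): G4 above E4
  -> R3 @ bar 1 tick 3 v(2, 3): G4 above E4
  -> R1 @ bar 2 tick 0 v(0, 1): F3/F4 P8 -> D3/D4 P8 similar
  -> R1 @ bar 3 tick 0 v(2, 3): F4/F4 P1 -> A3/A3 P1 similar
  -> R4 @ bar 3 tick 0 v(0, 2): B2/A3 m7 untreated
  -> R4 @ bar 3 tick 0 v(0, 3): B2/A3 m7 untreated
  -> R1 @ bar 4 tick 0 v(2, 3): A3/A3 P1 -> B3/B3 P1 similar
  -> R3 @ bar 4 tick 0 v(1, 2): F4 above B3
  -> R4 @ bar 4 tick 0 v(0, 1): C3/F4 P4 untreated
  -> R4 @ bar 4 tick 0 v(0, 2): C3/B3 M7 untreated
  -> R4 @ bar 4 tick 0 v(0, 3): C3/B3 M7 untreated
  -> R7 @ bar 4 tick 0 v(1,): G3->F4 leap 10st
  -> R3 @ bar 4 tick 1 v(1, 2): F4 above B3
  -> R3 @ bar 4 tick 2 v(1, 2): F4 above B3
  -> R3 @ bar 4 tick 3 v(1, 2): F4 above B3
  -> R1 @ bar 5 tick 0 v(2, 3): B3/B3 P1 -> C4/C4 P1 similar
  -> R4 @ bar 5 tick 0 v(0, 2): D3/C4 m7 untreated
  -> R4 @ bar 5 tick 0 v(0, 3): D3/C4 m7 untreated
  -> R7 @ bar 5 tick 0 v(1,): F4->B3 leap 6st
  -> R3 @ bar 6 tick 0 v(2, 3): F4 above D4
  -> R4 @ bar 6 tick 0 v(0, 2): B2/F4 TT untreated
  -> R3 @ bar 6 tick 1 v(2, 3): F4 above D4
  -> R3 @ bar 6 tick 2 v(2, 3): F4 above D4
  -> R3 @ bar 6 tick 3 v(2, 3): F4 above D4
  -> R2 @ bar 7 tick 0 v(1, 2): B3/F4 TT -> F4/C5 P5 similar
  -> R2 @ bar 7 tick 0 v(1, 3): B3/D4 m3 -> F4/C5 P5 similar
  -> R2 @ bar 7 tick 0 v(2, 3): F4/D4 m3 -> C5/C5 P1 similar
  -> R7 @ bar 7 tick 0 v(0,): B2->A3 leap 10st
  -> R7 @ bar 7 tick 0 v(1,): B3->F4 leap 6st
  -> R7 @ bar 7 tick 0 v(3,): D4->C5 leap 10st
  -> R1 @ bar 8 tick 0 v(1, 2): F4/C5 P5 -> G4/D5 P5 similar
  -> R1 @ bar 8 tick 0 v(1, 3): F4/C5 P5 -> G4/D5 P5 similar
  -> R1 @ bar 8 tick 0 v(2, 3): C5/C5 P1 -> D5/D5 P1 similar

(1, 0, R1, (0, 1))
(1, 0, R3, (2, 3))
(1, 0, R4, (0, 2))
(1, 0, R4, (0, 3))
(1, 0, R7, (3,))
(1, 1, R3, (2, 3))
(1, 2, R3, (2, 3))
(1, 3, R3, (2, 3))
(2, 0, R1, (0, 1))
(3, 0, R1, (2, 3))
(3, 0, R4, (0, 2))
(3, 0, R4, (0, 3))
(4, 0, R1, (2, 3))
(4, 0, R3, (1, 2))
(4, 0, R4, (0, 1))
(4, 0, R4, (0, 2))
(4, 0, R4, (0, 3))
(4, 0, R7, (1,))
(4, 1, R3, (1, 2))
(4, 2, R3, (1, 2))
(4, 3, R3, (1, 2))
(5, 0, R1, (2, 3))
(5, 0, R4, (0, 2))
(5, 0, R4, (0, 3))
(5, 0, R7, (1,))
(6, 0, R3, (2, 3))
(6, 0, R4, (0, 2))
(6, 1, R3, (2, 3))
(6, 2, R3, (2, 3))
(6, 3, R3, (2, 3))
(7, 0, R2, (1, 2))
(7, 0, R2, (1, 3))
(7, 0, R2, (2, 3))
(7, 0, R7, (0,))
(7, 0, R7, (1,))
(7, 0, R7, (3,))
(8, 0, R1, (1, 2))
(8, 0, R1, (1, 3))
(8, 0, R1, (2, 3))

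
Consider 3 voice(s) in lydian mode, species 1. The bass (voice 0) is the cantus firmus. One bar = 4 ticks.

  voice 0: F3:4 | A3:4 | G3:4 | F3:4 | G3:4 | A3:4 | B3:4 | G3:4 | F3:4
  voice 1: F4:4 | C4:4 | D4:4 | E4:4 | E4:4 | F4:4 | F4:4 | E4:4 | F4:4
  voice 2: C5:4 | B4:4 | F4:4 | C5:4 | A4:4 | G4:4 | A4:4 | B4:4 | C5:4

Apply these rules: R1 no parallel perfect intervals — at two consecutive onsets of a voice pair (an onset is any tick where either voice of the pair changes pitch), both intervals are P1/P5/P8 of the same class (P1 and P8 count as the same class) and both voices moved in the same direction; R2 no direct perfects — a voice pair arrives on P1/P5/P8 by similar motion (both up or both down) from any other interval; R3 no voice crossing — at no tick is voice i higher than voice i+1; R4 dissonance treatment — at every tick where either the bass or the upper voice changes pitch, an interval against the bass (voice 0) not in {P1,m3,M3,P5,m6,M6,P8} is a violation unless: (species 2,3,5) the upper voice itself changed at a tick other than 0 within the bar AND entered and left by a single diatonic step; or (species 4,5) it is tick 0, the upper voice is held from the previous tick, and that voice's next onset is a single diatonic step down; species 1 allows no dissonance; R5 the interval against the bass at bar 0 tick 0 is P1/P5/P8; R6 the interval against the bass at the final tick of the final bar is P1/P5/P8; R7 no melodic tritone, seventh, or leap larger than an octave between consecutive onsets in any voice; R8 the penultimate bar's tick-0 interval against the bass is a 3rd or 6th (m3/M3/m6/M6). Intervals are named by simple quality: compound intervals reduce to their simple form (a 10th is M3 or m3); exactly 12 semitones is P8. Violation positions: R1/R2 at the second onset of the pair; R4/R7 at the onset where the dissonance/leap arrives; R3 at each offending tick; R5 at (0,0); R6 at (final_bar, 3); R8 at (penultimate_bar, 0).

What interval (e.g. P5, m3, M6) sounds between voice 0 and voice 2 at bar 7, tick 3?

M3

voice 0=G3 voice 2=B4 -> M3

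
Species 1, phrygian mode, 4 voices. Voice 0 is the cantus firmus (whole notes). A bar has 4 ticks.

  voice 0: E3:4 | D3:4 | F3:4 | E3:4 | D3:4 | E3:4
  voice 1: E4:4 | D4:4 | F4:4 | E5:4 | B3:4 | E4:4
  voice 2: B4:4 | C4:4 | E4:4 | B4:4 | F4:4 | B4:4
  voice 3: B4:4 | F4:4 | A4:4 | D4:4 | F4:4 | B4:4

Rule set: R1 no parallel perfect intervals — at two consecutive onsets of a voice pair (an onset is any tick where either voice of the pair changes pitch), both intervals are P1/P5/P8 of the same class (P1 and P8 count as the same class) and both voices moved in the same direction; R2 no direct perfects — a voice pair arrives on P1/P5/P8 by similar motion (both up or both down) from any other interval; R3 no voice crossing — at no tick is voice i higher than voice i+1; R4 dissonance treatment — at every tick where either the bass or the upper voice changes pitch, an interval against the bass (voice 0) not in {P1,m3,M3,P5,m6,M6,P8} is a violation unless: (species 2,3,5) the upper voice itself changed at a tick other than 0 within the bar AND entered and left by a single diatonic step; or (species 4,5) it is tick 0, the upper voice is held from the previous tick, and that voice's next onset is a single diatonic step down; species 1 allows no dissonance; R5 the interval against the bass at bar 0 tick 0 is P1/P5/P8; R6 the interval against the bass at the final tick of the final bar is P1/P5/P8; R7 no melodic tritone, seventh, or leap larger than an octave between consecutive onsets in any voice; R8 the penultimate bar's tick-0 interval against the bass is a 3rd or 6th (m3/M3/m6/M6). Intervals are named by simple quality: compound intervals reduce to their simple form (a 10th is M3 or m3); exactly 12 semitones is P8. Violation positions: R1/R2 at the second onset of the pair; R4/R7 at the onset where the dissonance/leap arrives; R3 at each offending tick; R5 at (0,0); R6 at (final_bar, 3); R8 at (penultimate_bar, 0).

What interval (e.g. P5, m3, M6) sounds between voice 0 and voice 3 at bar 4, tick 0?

m3

voice 0=D3 voice 3=F4 -> m3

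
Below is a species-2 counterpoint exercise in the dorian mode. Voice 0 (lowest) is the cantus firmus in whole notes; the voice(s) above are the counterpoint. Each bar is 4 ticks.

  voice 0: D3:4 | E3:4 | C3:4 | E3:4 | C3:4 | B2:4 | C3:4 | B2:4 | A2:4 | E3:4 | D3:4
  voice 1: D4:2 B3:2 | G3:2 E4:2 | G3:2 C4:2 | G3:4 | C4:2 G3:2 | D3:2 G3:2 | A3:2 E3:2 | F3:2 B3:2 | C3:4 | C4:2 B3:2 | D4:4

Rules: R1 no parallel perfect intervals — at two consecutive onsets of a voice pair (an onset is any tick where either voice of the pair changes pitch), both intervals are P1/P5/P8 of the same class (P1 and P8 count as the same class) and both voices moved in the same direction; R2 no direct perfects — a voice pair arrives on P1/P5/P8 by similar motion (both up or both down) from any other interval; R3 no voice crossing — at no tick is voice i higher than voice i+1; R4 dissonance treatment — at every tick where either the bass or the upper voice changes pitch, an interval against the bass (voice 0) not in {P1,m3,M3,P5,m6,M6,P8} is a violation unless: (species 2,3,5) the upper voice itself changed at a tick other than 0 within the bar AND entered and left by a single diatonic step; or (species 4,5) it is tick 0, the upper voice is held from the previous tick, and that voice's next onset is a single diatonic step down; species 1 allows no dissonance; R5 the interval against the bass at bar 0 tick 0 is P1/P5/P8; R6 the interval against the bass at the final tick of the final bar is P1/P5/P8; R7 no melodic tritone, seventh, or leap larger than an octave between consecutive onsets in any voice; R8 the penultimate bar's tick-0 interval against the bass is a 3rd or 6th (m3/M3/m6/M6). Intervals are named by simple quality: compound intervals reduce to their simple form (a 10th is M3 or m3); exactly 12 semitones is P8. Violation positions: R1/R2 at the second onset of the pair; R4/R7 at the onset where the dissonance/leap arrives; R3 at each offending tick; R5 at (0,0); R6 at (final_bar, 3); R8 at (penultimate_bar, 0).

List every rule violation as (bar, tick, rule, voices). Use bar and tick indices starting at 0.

(2, 0, R2, (0, 1))
(7, 0, R4, (0, 1))
(7, 2, R7, (1,))
(8, 0, R7, (1,))

bar 0: v0=D3 v1=D4 downbeat P8
bar 1: v0=E3 v1=G3 downbeat m3
bar 2: v0=C3 v1=G3 downbeat P5
bar 3: v0=E3 v1=G3 downbeat m3
bar 4: v0=C3 v1=C4 downbeat P8
bar 5: v0=B2 v1=D3 downbeat m3
bar 6: v0=C3 v1=A3 downbeat M6
bar 7: v0=B2 v1=F3 downbeat TT
bar 8: v0=A2 v1=C3 downbeat m3
bar 9: v0=E3 v1=C4 downbeat m6
bar 10: v0=D3 v1=D4 downbeat P8
  -> R2 @ bar 2 tick 0 v(0, 1): E3/E4 P8 -> C3/G3 P5 similar
  -> R4 @ bar 7 tick 0 v(0, 1): B2/F3 TT untreated
  -> R7 @ bar 7 tick 2 v(1,): F3->B3 leap 6st
  -> R7 @ bar 8 tick 0 v(1,): B3->C3 leap 11st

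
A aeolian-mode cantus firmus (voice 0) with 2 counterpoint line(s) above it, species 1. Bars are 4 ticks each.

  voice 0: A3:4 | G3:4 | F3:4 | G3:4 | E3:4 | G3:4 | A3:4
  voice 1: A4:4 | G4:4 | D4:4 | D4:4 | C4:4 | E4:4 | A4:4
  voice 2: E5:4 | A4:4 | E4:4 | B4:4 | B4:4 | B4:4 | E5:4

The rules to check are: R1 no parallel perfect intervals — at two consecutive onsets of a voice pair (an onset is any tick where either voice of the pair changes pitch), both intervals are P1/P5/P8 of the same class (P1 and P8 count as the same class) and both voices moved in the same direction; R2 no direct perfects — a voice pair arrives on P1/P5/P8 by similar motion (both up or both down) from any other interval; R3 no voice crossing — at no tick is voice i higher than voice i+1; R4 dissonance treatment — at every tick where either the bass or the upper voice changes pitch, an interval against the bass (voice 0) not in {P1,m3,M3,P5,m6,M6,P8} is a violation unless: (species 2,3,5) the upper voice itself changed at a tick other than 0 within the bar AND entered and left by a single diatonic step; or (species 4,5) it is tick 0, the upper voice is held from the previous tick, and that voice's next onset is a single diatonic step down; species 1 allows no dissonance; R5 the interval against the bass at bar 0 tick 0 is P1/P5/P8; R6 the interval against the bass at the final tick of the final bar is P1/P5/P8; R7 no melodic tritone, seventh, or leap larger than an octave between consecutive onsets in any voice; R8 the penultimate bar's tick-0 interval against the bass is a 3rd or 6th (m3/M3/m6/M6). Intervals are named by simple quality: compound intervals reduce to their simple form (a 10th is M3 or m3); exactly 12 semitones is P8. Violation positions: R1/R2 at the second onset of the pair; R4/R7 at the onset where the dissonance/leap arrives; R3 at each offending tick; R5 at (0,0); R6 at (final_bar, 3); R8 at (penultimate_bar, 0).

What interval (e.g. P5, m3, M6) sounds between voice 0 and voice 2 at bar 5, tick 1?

voice 0=G3 voice 2=B4 -> M3

M3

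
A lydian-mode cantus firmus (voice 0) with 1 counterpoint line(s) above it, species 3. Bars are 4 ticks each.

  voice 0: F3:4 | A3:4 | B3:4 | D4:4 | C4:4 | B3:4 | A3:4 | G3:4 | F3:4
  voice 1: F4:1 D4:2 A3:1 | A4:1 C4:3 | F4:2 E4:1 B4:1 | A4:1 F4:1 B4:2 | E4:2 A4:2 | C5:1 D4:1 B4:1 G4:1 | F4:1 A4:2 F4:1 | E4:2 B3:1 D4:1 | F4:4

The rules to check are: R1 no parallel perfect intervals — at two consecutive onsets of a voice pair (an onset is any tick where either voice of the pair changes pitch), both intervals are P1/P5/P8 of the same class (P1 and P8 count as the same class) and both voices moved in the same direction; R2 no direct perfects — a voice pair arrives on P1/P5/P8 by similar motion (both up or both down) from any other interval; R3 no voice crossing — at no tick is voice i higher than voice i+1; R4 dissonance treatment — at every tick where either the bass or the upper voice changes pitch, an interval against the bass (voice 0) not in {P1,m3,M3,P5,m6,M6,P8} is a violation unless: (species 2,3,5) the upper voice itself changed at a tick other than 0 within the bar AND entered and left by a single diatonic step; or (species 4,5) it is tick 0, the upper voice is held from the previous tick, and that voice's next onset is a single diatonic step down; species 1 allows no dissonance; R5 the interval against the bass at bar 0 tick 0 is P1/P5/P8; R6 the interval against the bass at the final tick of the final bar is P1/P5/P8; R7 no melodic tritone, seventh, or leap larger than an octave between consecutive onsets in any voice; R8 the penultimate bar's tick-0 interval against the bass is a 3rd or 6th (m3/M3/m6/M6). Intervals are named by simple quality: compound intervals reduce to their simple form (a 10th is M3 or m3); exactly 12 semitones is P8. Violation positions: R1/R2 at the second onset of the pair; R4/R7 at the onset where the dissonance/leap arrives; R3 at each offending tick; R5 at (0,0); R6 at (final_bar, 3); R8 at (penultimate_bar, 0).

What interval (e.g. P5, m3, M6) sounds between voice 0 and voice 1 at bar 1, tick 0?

P8

voice 0=A3 voice 1=A4 -> P8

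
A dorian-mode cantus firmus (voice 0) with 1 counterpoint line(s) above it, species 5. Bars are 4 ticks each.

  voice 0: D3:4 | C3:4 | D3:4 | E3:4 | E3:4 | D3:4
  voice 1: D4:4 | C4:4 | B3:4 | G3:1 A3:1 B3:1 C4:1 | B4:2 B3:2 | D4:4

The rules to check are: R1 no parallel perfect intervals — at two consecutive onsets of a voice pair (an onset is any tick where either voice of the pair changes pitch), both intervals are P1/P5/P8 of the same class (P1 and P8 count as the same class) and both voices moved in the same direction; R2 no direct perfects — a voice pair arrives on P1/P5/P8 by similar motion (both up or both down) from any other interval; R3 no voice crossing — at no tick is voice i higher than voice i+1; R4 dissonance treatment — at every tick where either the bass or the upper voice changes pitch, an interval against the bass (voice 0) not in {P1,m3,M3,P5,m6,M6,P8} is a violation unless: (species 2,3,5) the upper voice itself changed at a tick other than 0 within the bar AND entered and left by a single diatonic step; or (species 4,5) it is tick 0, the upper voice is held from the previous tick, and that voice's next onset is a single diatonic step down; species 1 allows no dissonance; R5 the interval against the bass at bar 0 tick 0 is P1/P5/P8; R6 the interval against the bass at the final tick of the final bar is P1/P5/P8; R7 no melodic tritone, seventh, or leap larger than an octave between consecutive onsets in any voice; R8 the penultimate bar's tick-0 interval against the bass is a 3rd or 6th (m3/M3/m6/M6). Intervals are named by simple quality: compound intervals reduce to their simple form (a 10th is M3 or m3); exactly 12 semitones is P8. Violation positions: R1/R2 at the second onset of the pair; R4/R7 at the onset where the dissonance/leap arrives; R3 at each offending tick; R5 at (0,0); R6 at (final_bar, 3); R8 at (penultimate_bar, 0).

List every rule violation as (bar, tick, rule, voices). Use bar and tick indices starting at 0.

bar 0: v0=D3 v1=D4 downbeat P8
bar 1: v0=C3 v1=C4 downbeat P8
bar 2: v0=D3 v1=B3 downbeat M6
bar 3: v0=E3 v1=G3 downbeat m3
bar 4: v0=E3 v1=B4 downbeat P5
bar 5: v0=D3 v1=D4 downbeat P8
  -> R1 @ bar 1 tick 0 v(0, 1): D3/D4 P8 -> C3/C4 P8 similar
  -> R7 @ bar 4 tick 0 v(1,): C4->B4 leap 11st
  -> R8 @ bar 4 tick 0 v(0, 1): penult P5 not 3rd/6th

(1, 0, R1, (0, 1))
(4, 0, R7, (1,))
(4, 0, R8, (0, 1))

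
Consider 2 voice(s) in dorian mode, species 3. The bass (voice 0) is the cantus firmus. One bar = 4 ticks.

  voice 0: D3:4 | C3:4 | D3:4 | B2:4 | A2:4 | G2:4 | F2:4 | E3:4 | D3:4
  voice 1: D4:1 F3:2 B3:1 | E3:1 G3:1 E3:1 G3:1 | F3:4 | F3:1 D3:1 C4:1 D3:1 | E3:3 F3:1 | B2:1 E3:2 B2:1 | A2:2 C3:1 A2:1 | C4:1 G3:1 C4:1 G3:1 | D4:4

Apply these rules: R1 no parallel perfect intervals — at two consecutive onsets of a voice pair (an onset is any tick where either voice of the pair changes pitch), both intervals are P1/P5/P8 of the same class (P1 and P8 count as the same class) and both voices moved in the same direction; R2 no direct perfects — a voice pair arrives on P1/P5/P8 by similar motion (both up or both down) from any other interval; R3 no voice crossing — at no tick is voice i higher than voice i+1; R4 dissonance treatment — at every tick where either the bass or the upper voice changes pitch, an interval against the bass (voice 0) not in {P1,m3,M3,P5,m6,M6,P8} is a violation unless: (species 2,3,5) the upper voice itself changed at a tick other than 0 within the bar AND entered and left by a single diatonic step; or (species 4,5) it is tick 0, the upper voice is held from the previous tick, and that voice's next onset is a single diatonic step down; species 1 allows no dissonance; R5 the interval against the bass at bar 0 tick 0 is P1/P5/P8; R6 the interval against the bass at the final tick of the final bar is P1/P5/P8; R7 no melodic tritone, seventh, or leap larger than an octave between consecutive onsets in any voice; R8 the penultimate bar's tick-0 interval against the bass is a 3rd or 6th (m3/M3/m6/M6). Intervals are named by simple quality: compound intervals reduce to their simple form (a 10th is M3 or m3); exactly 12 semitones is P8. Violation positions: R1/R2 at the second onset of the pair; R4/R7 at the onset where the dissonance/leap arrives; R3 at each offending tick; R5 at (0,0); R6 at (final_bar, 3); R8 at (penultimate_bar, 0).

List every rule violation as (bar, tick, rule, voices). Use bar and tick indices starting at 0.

bar 0: v0=D3 v1=D4 downbeat P8
bar 1: v0=C3 v1=E3 downbeat M3
bar 2: v0=D3 v1=F3 downbeat m3
bar 3: v0=B2 v1=F3 downbeat TT
bar 4: v0=A2 v1=E3 downbeat P5
bar 5: v0=G2 v1=B2 downbeat M3
bar 6: v0=F2 v1=A2 downbeat M3
bar 7: v0=E3 v1=C4 downbeat m6
bar 8: v0=D3 v1=D4 downbeat P8
  -> R7 @ bar 0 tick 3 v(1,): F3->B3 leap 6st
  -> R4 @ bar 3 tick 0 v(0, 1): B2/F3 TT untreated
  -> R4 @ bar 3 tick 2 v(0, 1): B2/C4 m2 untreated
  -> R7 @ bar 3 tick 2 v(1,): D3->C4 leap 10st
  -> R7 @ bar 3 tick 3 v(1,): C4->D3 leap 10st
  -> R7 @ bar 5 tick 0 v(1,): F3->B2 leap 6st
  -> R7 @ bar 7 tick 0 v(0,): F2->E3 leap 11st
  -> R7 @ bar 7 tick 0 v(1,): A2->C4 leap 15st

(0, 3, R7, (1,))
(3, 0, R4, (0, 1))
(3, 2, R4, (0, 1))
(3, 2, R7, (1,))
(3, 3, R7, (1,))
(5, 0, R7, (1,))
(7, 0, R7, (0,))
(7, 0, R7, (1,))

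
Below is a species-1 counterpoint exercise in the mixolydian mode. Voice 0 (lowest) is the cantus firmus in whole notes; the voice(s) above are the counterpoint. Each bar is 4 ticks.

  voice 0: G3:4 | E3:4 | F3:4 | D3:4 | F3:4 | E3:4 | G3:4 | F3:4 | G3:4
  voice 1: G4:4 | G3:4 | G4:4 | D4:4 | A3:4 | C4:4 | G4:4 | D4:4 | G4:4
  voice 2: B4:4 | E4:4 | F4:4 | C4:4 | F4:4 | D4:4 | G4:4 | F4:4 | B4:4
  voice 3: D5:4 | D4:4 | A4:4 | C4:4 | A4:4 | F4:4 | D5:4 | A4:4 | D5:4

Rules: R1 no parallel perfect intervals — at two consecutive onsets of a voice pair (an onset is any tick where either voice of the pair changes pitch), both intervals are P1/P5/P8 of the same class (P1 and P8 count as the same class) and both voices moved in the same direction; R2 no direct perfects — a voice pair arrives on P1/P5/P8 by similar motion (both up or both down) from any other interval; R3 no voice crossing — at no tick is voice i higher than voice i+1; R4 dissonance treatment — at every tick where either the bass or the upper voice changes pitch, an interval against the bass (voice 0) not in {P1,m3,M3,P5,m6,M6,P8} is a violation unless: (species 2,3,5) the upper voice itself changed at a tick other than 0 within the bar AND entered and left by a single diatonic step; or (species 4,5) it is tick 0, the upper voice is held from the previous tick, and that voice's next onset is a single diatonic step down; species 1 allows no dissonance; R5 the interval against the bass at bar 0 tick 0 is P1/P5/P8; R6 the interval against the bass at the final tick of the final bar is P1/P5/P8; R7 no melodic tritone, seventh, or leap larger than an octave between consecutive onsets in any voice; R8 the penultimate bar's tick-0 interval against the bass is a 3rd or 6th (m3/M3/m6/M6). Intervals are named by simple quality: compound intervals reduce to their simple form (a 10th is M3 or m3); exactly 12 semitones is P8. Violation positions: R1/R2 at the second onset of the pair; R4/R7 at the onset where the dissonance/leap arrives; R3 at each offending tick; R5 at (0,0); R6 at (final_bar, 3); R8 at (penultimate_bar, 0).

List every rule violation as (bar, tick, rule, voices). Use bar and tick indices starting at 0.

(0, 0, R5, (0, 2))
(1, 0, R1, (1, 3))
(1, 0, R2, (0, 2))
(1, 0, R3, (2, 3))
(1, 0, R4, (0, 3))
(1, 1, R3, (2, 3))
(1, 2, R3, (2, 3))
(1, 3, R3, (2, 3))
(2, 0, R1, (0, 2))
(2, 0, R3, (1, 2))
(2, 0, R4, (0, 1))
(2, 1, R3, (1, 2))
(2, 2, R3, (1, 2))
(2, 3, R3, (1, 2))
(3, 0, R2, (0, 1))
(3, 0, R2, (2, 3))
(3, 0, R3, (1, 2))
(3, 0, R4, (0, 2))
(3, 0, R4, (0, 3))
(3, 1, R3, (1, 2))
(3, 2, R3, (1, 2))
(3, 3, R3, (1, 2))
(4, 0, R2, (0, 2))
(5, 0, R4, (0, 2))
(5, 0, R4, (0, 3))
(6, 0, R2, (0, 1))
(6, 0, R2, (0, 2))
(6, 0, R2, (0, 3))
(6, 0, R2, (1, 2))
(6, 0, R2, (1, 3))
(6, 0, R2, (2, 3))
(7, 0, R1, (0, 2))
(7, 0, R1, (1, 3))
(7, 0, R8, (0, 2))
(8, 0, R1, (1, 3))
(8, 0, R2, (0, 1))
(8, 0, R2, (0, 3))
(8, 0, R7, (2,))
(8, 3, R6, (0, 2))

bar 0: v0=G3 v1=G4 v2=B4 v3=D5 downbeat P5
bar 1: v0=E3 v1=G3 v2=E4 v3=D4 downbeat m7
bar 2: v0=F3 v1=G4 v2=F4 v3=A4 downbeat M3
bar 3: v0=D3 v1=D4 v2=C4 v3=C4 downbeat m7
bar 4: v0=F3 v1=A3 v2=F4 v3=A4 downbeat M3
bar 5: v0=E3 v1=C4 v2=D4 v3=F4 downbeat m2
bar 6: v0=G3 v1=G4 v2=G4 v3=D5 downbeat P5
bar 7: v0=F3 v1=D4 v2=F4 v3=A4 downbeat M3
bar 8: v0=G3 v1=G4 v2=B4 v3=D5 downbeat P5
  -> R5 @ bar 0 tick 0 v(0, 2): opens on M3
  -> R1 @ bar 1 tick 0 v(1, 3): G4/D5 P5 -> G3/D4 P5 similar
  -> R2 @ bar 1 tick 0 v(0, 2): G3/B4 M3 -> E3/E4 P8 similar
  -> R3 @ bar 1 tick 0 v(2, 3): E4 above D4
  -> R4 @ bar 1 tick 0 v(0, 3): E3/D4 m7 untreated
  -> R3 @ bar 1 tick 1 v(2, 3): E4 above D4
  -> R3 @ bar 1 tick 2 v(2, 3): E4 above D4
  -> R3 @ bar 1 tick 3 v(2, 3): E4 above D4
  -> R1 @ bar 2 tick 0 v(0, 2): E3/E4 P8 -> F3/F4 P8 similar
  -> R3 @ bar 2 tick 0 v(1, 2): G4 above F4
  -> R4 @ bar 2 tick 0 v(0, 1): F3/G4 M2 untreated
  -> R3 @ bar 2 tick 1 v(1, 2): G4 above F4
  -> R3 @ bar 2 tick 2 v(1, 2): G4 above F4
  -> R3 @ bar 2 tick 3 v(1, 2): G4 above F4
  -> R2 @ bar 3 tick 0 v(0, 1): F3/G4 M2 -> D3/D4 P8 similar
  -> R2 @ bar 3 tick 0 v(2, 3): F4/A4 M3 -> C4/C4 P1 similar
  -> R3 @ bar 3 tick 0 v(1, 2): D4 above C4
  -> R4 @ bar 3 tick 0 v(0, 2): D3/C4 m7 untreated
  -> R4 @ bar 3 tick 0 v(0, 3): D3/C4 m7 untreated
  -> R3 @ bar 3 tick 1 v(1, 2): D4 above C4
  -> R3 @ bar 3 tick 2 v(1, 2): D4 above C4
  -> R3 @ bar 3 tick 3 v(1, 2): D4 above C4
  -> R2 @ bar 4 tick 0 v(0, 2): D3/C4 m7 -> F3/F4 P8 similar
  -> R4 @ bar 5 tick 0 v(0, 2): E3/D4 m7 untreated
  -> R4 @ bar 5 tick 0 v(0, 3): E3/F4 m2 untreated
  -> R2 @ bar 6 tick 0 v(0, 1): E3/C4 m6 -> G3/G4 P8 similar
  -> R2 @ bar 6 tick 0 v(0, 2): E3/D4 m7 -> G3/G4 P8 similar
  -> R2 @ bar 6 tick 0 v(0, 3): E3/F4 m2 -> G3/D5 P5 similar
  -> R2 @ bar 6 tick 0 v(1, 2): C4/D4 M2 -> G4/G4 P1 similar
  -> R2 @ bar 6 tick 0 v(1, 3): C4/F4 P4 -> G4/D5 P5 similar
  -> R2 @ bar 6 tick 0 v(2, 3): D4/F4 m3 -> G4/D5 P5 similar
  -> R1 @ bar 7 tick 0 v(0, 2): G3/G4 P8 -> F3/F4 P8 similar
  -> R1 @ bar 7 tick 0 v(1, 3): G4/D5 P5 -> D4/A4 P5 similar
  -> R8 @ bar 7 tick 0 v(0, 2): penult P8 not 3rd/6th
  -> R1 @ bar 8 tick 0 v(1, 3): D4/A4 P5 -> G4/D5 P5 similar
  -> R2 @ bar 8 tick 0 v(0, 1): F3/D4 M6 -> G3/G4 P8 similar
  -> R2 @ bar 8 tick 0 v(0, 3): F3/A4 M3 -> G3/D5 P5 similar
  -> R7 @ bar 8 tick 0 v(2,): F4->B4 leap 6st
  -> R6 @ bar 8 tick 3 v(0, 2): closes on M3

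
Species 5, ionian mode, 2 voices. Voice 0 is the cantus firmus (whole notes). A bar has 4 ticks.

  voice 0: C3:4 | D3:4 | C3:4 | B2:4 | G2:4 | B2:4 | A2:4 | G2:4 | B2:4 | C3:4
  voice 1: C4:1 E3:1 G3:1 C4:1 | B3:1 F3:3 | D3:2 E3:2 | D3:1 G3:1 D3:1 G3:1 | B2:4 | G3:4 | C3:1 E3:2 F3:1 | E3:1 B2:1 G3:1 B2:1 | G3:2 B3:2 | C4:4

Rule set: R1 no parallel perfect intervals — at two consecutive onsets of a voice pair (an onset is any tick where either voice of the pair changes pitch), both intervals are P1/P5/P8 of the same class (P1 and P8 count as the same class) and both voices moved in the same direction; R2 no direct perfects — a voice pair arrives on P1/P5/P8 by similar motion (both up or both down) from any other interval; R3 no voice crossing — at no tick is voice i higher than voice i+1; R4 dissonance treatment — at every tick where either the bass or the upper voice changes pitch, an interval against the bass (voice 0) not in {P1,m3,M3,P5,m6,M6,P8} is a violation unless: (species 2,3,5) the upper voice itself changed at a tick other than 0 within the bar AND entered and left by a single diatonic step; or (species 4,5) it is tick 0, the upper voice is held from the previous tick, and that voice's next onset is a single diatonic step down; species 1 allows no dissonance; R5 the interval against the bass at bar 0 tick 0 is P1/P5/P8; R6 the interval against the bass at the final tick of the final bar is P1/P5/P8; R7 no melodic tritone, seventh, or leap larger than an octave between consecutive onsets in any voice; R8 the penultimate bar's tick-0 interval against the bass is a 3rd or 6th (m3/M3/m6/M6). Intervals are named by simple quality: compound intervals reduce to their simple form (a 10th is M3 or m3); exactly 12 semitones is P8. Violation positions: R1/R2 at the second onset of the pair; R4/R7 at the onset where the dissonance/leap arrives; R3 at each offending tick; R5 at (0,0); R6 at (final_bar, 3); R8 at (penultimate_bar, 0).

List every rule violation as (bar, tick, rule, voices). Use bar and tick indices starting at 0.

(1, 1, R7, (1,))
(2, 0, R4, (0, 1))
(9, 0, R1, (0, 1))

bar 0: v0=C3 v1=C4 downbeat P8
bar 1: v0=D3 v1=B3 downbeat M6
bar 2: v0=C3 v1=D3 downbeat M2
bar 3: v0=B2 v1=D3 downbeat m3
bar 4: v0=G2 v1=B2 downbeat M3
bar 5: v0=B2 v1=G3 downbeat m6
bar 6: v0=A2 v1=C3 downbeat m3
bar 7: v0=G2 v1=E3 downbeat M6
bar 8: v0=B2 v1=G3 downbeat m6
bar 9: v0=C3 v1=C4 downbeat P8
  -> R7 @ bar 1 tick 1 v(1,): B3->F3 leap 6st
  -> R4 @ bar 2 tick 0 v(0, 1): C3/D3 M2 untreated
  -> R1 @ bar 9 tick 0 v(0, 1): B2/B3 P8 -> C3/C4 P8 similar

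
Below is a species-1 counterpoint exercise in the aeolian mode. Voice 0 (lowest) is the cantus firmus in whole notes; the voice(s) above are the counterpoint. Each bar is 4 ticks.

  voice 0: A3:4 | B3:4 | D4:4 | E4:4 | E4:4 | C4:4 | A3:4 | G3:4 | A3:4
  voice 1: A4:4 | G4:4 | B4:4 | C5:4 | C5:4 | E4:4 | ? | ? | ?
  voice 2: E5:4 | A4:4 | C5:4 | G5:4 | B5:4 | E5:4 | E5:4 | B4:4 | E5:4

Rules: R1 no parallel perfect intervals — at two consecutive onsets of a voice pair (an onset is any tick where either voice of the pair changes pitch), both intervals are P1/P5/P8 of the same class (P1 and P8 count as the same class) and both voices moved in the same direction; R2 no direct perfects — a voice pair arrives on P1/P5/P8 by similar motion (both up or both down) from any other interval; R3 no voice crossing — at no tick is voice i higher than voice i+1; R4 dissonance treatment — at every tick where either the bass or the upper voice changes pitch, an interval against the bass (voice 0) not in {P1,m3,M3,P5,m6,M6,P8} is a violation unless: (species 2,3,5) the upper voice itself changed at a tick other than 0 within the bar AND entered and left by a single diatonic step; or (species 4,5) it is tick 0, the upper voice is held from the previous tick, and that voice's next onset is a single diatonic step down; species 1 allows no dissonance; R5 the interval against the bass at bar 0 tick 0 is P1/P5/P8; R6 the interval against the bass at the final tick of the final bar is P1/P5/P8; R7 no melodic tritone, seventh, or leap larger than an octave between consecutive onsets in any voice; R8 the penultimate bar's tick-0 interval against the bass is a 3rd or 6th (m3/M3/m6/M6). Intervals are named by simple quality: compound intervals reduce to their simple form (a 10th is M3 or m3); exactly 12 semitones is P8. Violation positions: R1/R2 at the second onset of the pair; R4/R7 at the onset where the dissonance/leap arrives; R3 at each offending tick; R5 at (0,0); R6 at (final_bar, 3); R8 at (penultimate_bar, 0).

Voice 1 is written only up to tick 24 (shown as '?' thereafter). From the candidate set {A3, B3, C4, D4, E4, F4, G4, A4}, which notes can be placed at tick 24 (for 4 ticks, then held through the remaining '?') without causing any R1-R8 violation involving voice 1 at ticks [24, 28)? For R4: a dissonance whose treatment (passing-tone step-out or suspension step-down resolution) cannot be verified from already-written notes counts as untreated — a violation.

A3: violates R2
B3: violates R4
C4: legal
D4: violates R4
E4: legal
F4: legal
G4: violates R4
A4: legal

{A4, C4, E4, F4}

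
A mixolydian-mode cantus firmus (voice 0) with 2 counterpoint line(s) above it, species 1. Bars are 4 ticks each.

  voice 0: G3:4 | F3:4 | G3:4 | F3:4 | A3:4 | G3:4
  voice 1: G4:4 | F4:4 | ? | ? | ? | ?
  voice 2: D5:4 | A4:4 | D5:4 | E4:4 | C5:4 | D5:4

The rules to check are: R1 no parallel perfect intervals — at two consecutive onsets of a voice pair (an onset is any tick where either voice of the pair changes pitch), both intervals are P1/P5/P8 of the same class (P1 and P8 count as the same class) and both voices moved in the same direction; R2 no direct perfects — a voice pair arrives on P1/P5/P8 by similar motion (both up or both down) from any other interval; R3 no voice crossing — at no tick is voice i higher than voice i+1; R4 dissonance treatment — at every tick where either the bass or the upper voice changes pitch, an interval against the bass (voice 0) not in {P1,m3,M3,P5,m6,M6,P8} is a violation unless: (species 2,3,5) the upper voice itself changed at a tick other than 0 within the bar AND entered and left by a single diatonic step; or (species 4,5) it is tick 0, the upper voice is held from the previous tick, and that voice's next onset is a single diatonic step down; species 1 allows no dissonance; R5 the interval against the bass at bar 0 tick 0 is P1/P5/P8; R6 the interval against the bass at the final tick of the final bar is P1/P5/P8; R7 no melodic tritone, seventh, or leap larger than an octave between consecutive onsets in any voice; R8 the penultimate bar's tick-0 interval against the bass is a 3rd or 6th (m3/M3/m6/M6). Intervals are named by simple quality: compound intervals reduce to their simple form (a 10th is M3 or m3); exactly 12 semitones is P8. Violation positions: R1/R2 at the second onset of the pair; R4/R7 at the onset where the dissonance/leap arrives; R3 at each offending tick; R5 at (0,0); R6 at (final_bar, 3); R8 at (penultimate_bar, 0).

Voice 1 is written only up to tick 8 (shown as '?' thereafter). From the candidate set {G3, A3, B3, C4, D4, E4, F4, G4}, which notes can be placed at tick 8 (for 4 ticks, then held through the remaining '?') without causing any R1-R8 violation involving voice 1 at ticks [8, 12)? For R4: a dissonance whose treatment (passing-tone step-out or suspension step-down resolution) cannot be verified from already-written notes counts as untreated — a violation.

{D4, E4}

G3: violates R7
A3: violates R4
B3: violates R7
C4: violates R4
D4: legal
E4: legal
F4: violates R4
G4: violates R1,R2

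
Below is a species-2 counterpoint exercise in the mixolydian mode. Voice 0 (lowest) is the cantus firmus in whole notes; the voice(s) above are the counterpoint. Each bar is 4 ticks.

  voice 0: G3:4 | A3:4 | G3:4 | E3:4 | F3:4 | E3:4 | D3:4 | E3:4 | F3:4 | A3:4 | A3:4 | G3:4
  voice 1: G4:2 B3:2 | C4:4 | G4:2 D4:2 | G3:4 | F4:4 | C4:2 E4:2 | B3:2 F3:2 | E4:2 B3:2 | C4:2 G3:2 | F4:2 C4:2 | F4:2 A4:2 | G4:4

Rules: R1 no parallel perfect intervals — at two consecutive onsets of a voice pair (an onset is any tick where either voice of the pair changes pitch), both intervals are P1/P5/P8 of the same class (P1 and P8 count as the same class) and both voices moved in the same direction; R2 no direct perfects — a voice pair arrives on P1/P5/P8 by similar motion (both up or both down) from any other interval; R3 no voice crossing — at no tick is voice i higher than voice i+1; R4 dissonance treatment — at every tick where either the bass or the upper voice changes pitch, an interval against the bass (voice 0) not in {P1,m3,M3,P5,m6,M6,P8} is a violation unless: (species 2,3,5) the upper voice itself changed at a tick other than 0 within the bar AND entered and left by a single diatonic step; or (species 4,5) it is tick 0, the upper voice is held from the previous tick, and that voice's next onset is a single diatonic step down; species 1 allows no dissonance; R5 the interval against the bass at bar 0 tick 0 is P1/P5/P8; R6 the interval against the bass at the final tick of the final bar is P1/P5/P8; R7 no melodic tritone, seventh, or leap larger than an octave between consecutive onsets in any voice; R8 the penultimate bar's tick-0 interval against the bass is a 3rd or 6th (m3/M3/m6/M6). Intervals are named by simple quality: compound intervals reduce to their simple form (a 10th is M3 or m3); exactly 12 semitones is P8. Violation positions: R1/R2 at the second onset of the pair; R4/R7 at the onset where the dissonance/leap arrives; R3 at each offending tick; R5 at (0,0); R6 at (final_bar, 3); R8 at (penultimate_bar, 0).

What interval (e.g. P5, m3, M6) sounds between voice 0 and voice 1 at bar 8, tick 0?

voice 0=F3 voice 1=C4 -> P5

P5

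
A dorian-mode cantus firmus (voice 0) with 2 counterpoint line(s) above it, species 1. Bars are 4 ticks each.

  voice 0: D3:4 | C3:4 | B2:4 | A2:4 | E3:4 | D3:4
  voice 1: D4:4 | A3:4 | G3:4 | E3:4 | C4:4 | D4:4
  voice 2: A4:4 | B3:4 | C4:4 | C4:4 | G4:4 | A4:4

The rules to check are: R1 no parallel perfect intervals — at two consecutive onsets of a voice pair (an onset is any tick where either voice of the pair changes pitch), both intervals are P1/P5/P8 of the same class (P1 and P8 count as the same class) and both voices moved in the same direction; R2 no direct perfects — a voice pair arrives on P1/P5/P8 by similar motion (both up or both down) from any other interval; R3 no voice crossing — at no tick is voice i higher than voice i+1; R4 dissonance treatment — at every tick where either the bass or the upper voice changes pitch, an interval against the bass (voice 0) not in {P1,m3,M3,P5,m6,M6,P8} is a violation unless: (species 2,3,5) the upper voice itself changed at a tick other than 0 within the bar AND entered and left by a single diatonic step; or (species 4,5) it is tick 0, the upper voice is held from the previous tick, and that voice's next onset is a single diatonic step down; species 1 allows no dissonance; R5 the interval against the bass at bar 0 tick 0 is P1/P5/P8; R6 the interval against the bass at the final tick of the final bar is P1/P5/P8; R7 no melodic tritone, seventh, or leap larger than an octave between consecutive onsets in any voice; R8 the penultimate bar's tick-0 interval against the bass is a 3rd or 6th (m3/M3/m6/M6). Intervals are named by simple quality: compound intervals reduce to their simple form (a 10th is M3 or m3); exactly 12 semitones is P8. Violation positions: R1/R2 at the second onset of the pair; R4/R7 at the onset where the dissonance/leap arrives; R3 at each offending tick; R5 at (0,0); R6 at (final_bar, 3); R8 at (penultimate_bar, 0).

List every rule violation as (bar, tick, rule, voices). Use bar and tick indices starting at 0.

(1, 0, R4, (0, 2))
(1, 0, R7, (2,))
(2, 0, R4, (0, 2))
(3, 0, R2, (0, 1))
(4, 0, R2, (1, 2))
(5, 0, R1, (1, 2))

bar 0: v0=D3 v1=D4 v2=A4 downbeat P5
bar 1: v0=C3 v1=A3 v2=B3 downbeat M7
bar 2: v0=B2 v1=G3 v2=C4 downbeat m2
bar 3: v0=A2 v1=E3 v2=C4 downbeat m3
bar 4: v0=E3 v1=C4 v2=G4 downbeat m3
bar 5: v0=D3 v1=D4 v2=A4 downbeat P5
  -> R4 @ bar 1 tick 0 v(0, 2): C3/B3 M7 untreated
  -> R7 @ bar 1 tick 0 v(2,): A4->B3 leap 10st
  -> R4 @ bar 2 tick 0 v(0, 2): B2/C4 m2 untreated
  -> R2 @ bar 3 tick 0 v(0, 1): B2/G3 m6 -> A2/E3 P5 similar
  -> R2 @ bar 4 tick 0 v(1, 2): E3/C4 m6 -> C4/G4 P5 similar
  -> R1 @ bar 5 tick 0 v(1, 2): C4/G4 P5 -> D4/A4 P5 similar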